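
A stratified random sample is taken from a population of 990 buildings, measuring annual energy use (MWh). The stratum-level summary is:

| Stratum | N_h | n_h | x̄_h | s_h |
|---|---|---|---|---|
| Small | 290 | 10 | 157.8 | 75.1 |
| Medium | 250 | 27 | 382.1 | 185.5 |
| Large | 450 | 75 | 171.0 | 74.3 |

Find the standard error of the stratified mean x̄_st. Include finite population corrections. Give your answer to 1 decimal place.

V̂(x̄_st) = Σ W_h² (1 − n_h/N_h) s_h²/n_h, with W_h = N_h/N and N = 990:
  stratum Small: (290/990)²·(1 − 10/290)·75.1²/10 = 46.7267
  stratum Medium: (250/990)²·(1 − 27/250)·185.5²/27 = 72.4934
  stratum Large: (450/990)²·(1 − 75/450)·74.3²/75 = 12.6733
V̂(x̄_st) = 131.893
SE(x̄_st) = √131.893 = 11.4845

SE(x̄_st) ≈ 11.5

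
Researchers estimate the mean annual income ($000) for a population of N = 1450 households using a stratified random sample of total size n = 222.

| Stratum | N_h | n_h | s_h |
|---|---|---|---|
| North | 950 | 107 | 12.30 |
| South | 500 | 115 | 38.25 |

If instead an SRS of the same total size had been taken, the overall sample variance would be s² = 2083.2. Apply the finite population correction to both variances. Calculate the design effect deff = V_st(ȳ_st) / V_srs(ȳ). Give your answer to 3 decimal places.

V̂(ȳ_st) = Σ W_h² (1 − n_h/N_h) s_h²/n_h, with W_h = N_h/N and N = 1450:
  stratum North: (950/1450)²·(1 − 107/950)·12.30²/107 = 0.538569
  stratum South: (500/1450)²·(1 − 115/500)·38.25²/115 = 1.16482
V_st = 1.70339
V_srs = (1 − 222/1450)·2083.2/222 = 7.94709
deff = V_st / V_srs = 1.70339/7.94709 = 0.2143

deff ≈ 0.214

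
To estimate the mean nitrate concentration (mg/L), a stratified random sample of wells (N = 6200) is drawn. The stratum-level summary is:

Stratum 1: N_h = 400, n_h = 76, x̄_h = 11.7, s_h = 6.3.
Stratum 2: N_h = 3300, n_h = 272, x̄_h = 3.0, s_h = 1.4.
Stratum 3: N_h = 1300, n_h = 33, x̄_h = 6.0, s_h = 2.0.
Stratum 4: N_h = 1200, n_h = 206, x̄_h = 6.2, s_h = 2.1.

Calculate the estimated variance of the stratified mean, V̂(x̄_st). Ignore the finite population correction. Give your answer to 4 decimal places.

V̂(x̄_st) ≈ 0.0103

V̂(x̄_st) = Σ W_h² s_h²/n_h, with W_h = N_h/N and N = 6200:
  stratum 1: (400/6200)²·6.3²/76 = 0.00217372
  stratum 2: (3300/6200)²·1.4²/272 = 0.00204142
  stratum 3: (1300/6200)²·2.0²/33 = 0.00532904
  stratum 4: (1200/6200)²·2.1²/206 = 0.000801956
V̂(x̄_st) = 0.0103461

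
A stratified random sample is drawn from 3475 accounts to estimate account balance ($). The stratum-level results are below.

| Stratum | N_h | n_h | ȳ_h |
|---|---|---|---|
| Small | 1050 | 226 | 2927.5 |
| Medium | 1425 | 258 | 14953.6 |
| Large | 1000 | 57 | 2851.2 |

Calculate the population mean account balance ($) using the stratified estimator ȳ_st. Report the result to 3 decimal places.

ȳ_st ≈ 7837.109

N = Σ N_h = 3475. Stratum weights W_h = N_h/N.
ȳ_st = (1050·2927.5 + 1425·14953.6 + 1000·2851.2) / 3475 = 7837.10935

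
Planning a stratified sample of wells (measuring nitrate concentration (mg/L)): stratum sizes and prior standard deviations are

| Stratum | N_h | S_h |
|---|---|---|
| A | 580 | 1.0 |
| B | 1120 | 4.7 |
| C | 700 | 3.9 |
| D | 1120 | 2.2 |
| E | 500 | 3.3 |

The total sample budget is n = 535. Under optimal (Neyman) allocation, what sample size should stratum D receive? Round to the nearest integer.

104

Neyman allocation: n_h = n · N_h S_h / Σ N_i S_i, with n = 535.
  stratum A: N_h·S_h = 580·1.0 = 580.00
  stratum B: N_h·S_h = 1120·4.7 = 5264.00
  stratum C: N_h·S_h = 700·3.9 = 2730.00
  stratum D: N_h·S_h = 1120·2.2 = 2464.00
  stratum E: N_h·S_h = 500·3.3 = 1650.00
Σ N_h S_h = 12688.00
n for stratum D = 535·2464.00/12688.00 = 103.897 → 104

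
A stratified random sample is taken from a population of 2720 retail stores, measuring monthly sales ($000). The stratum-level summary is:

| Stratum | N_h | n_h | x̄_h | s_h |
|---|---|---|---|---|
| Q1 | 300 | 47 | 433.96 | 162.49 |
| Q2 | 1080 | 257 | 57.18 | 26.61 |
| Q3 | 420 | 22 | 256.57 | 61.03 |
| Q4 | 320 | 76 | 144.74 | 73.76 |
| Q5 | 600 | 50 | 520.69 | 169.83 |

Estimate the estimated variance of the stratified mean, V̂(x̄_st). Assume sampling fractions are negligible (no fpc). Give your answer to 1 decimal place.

V̂(x̄_st) = Σ W_h² s_h²/n_h, with W_h = N_h/N and N = 2720:
  stratum Q1: (300/2720)²·162.49²/47 = 6.83377
  stratum Q2: (1080/2720)²·26.61²/257 = 0.434377
  stratum Q3: (420/2720)²·61.03²/22 = 4.03668
  stratum Q4: (320/2720)²·73.76²/76 = 0.99081
  stratum Q5: (600/2720)²·169.83²/50 = 28.0688
V̂(x̄_st) = 40.3644

V̂(x̄_st) ≈ 40.4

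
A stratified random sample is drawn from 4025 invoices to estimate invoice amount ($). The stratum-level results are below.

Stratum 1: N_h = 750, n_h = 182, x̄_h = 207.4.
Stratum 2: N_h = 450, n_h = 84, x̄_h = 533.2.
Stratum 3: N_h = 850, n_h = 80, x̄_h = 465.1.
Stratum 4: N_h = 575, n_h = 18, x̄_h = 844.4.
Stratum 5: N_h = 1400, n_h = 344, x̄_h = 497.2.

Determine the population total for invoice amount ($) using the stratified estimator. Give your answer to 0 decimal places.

τ̂_st = Σ N_h x̄_h = 750·207.4 + 450·533.2 + 850·465.1 + 575·844.4 + 1400·497.2 = 1972435

τ̂_st ≈ 1972435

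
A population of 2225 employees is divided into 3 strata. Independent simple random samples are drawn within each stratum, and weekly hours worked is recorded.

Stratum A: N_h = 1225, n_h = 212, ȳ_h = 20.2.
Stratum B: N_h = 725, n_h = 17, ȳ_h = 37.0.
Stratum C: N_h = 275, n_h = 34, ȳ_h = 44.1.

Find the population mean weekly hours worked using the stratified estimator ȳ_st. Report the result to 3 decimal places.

N = Σ N_h = 2225. Stratum weights W_h = N_h/N.
ȳ_st = (1225·20.2 + 725·37.0 + 275·44.1) / 2225 = 28.62809

ȳ_st ≈ 28.628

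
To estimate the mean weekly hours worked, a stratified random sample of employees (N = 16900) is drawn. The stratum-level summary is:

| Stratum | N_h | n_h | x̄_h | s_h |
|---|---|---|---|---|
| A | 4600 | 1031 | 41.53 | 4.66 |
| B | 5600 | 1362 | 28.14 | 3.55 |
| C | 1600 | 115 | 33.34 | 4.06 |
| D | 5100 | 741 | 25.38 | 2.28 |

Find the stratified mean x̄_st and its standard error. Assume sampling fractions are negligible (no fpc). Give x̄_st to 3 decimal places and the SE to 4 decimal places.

x̄_st = Σ W_h x̄_h = (4600·41.53 + 5600·28.14 + 1600·33.34 + 5100·25.38)/16900 = 31.44402
V̂(x̄_st) = Σ W_h² s_h²/n_h, with W_h = N_h/N and N = 16900:
  stratum A: (4600/16900)²·4.66²/1031 = 0.00156047
  stratum B: (5600/16900)²·3.55²/1362 = 0.00101597
  stratum C: (1600/16900)²·4.06²/115 = 0.00128476
  stratum D: (5100/16900)²·2.28²/741 = 0.000638879
V̂(x̄_st) = 0.00450008
SE(x̄_st) = √0.00450008 = 0.0670826

x̄_st ≈ 31.444, SE ≈ 0.0671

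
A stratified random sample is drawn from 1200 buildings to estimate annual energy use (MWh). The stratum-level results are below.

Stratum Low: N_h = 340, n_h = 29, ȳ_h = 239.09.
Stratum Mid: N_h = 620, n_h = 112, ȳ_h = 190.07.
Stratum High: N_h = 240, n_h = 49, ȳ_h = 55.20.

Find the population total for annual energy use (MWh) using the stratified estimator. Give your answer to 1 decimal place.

τ̂_st ≈ 212382.0

τ̂_st = Σ N_h ȳ_h = 340·239.09 + 620·190.07 + 240·55.20 = 212382.0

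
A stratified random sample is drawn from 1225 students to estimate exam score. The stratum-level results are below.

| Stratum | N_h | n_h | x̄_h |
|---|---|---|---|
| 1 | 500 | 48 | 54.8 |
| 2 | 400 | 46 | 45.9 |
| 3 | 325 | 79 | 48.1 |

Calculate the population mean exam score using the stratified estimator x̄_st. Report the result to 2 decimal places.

N = Σ N_h = 1225. Stratum weights W_h = N_h/N.
x̄_st = (500·54.8 + 400·45.9 + 325·48.1) / 1225 = 50.1163

x̄_st ≈ 50.12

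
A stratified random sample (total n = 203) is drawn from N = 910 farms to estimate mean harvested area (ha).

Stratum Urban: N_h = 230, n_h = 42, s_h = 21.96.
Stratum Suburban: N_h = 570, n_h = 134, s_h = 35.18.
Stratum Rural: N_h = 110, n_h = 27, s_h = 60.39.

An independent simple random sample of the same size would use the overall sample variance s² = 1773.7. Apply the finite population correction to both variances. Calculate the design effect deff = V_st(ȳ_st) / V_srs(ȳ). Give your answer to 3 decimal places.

deff ≈ 0.716

V̂(ȳ_st) = Σ W_h² (1 − n_h/N_h) s_h²/n_h, with W_h = N_h/N and N = 910:
  stratum Urban: (230/910)²·(1 − 42/230)·21.96²/42 = 0.59954
  stratum Suburban: (570/910)²·(1 − 134/570)·35.18²/134 = 2.77182
  stratum Rural: (110/910)²·(1 − 27/110)·60.39²/27 = 1.4892
V_st = 4.86057
V_srs = (1 − 203/910)·1773.7/203 = 6.78832
deff = V_st / V_srs = 4.86057/6.78832 = 0.7160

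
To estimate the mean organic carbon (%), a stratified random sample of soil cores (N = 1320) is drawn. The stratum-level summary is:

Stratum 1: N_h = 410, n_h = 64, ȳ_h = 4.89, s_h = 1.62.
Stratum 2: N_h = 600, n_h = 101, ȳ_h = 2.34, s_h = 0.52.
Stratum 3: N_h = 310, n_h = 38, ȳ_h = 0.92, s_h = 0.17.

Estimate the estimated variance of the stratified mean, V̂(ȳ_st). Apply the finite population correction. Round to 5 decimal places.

V̂(ȳ_st) ≈ 0.00384

V̂(ȳ_st) = Σ W_h² (1 − n_h/N_h) s_h²/n_h, with W_h = N_h/N and N = 1320:
  stratum 1: (410/1320)²·(1 − 64/410)·1.62²/64 = 0.00333858
  stratum 2: (600/1320)²·(1 − 101/600)·0.52²/101 = 0.000460033
  stratum 3: (310/1320)²·(1 − 38/310)·0.17²/38 = 3.68042e-05
V̂(ȳ_st) = 0.00383542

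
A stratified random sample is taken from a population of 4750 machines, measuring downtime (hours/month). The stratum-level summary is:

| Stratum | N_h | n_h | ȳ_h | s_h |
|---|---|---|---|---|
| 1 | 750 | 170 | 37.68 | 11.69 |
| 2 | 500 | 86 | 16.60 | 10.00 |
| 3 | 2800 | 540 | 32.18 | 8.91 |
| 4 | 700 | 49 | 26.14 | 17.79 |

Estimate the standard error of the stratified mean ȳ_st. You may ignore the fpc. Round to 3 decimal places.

SE(ȳ_st) ≈ 0.474

V̂(ȳ_st) = Σ W_h² s_h²/n_h, with W_h = N_h/N and N = 4750:
  stratum 1: (750/4750)²·11.69²/170 = 0.0200408
  stratum 2: (500/4750)²·10.00²/86 = 0.0128841
  stratum 3: (2800/4750)²·8.91²/540 = 0.0510847
  stratum 4: (700/4750)²·17.79²/49 = 0.14027
V̂(ȳ_st) = 0.22428
SE(ȳ_st) = √0.22428 = 0.473582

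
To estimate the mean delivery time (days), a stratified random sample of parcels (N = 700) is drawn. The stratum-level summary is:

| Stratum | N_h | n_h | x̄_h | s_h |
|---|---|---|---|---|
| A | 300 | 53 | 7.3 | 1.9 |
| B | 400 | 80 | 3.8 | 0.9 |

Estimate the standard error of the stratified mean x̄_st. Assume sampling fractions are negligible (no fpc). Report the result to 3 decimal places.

V̂(x̄_st) = Σ W_h² s_h²/n_h, with W_h = N_h/N and N = 700:
  stratum A: (300/700)²·1.9²/53 = 0.0125106
  stratum B: (400/700)²·0.9²/80 = 0.00330612
V̂(x̄_st) = 0.0158167
SE(x̄_st) = √0.0158167 = 0.125765

SE(x̄_st) ≈ 0.126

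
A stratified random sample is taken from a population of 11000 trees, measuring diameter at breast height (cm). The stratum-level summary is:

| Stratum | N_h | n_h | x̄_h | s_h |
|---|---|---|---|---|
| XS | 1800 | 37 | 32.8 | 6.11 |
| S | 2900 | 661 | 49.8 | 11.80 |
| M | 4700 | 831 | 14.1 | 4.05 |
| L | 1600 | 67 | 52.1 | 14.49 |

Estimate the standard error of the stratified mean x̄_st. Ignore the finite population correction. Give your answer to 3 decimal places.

SE(x̄_st) ≈ 0.334

V̂(x̄_st) = Σ W_h² s_h²/n_h, with W_h = N_h/N and N = 11000:
  stratum XS: (1800/11000)²·6.11²/37 = 0.0270172
  stratum S: (2900/11000)²·11.80²/661 = 0.0146411
  stratum M: (4700/11000)²·4.05²/831 = 0.00360346
  stratum L: (1600/11000)²·14.49²/67 = 0.0663005
V̂(x̄_st) = 0.111562
SE(x̄_st) = √0.111562 = 0.334009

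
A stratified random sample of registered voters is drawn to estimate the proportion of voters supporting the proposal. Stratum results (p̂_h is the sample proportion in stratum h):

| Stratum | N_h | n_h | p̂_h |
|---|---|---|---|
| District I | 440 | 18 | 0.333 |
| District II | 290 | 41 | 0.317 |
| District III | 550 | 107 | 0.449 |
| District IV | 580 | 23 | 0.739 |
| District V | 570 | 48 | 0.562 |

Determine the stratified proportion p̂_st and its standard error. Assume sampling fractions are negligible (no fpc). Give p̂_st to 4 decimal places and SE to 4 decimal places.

p̂_st ≈ 0.5080, SE ≈ 0.0376

N = 2430; stratum weights W_h = N_h/N.
p̂_st = Σ W_h p̂_h = (440·0.333 + 290·0.317 + 550·0.449 + 580·0.739 + 570·0.562)/2430 = 0.50797
V̂(p̂_st) = Σ W_h² p̂_h(1−p̂_h)/(n_h−1):
  stratum District I: (440/2430)²·0.333·0.667/17 = 0.000428365
  stratum District II: (290/2430)²·0.317·0.683/40 = 7.7091e-05
  stratum District III: (550/2430)²·0.449·0.551/106 = 0.000119565
  stratum District IV: (580/2430)²·0.739·0.261/22 = 0.000499466
  stratum District V: (570/2430)²·0.562·0.438/47 = 0.000288171
V̂(p̂_st) = 0.00141266; SE = √V̂ = 0.0375853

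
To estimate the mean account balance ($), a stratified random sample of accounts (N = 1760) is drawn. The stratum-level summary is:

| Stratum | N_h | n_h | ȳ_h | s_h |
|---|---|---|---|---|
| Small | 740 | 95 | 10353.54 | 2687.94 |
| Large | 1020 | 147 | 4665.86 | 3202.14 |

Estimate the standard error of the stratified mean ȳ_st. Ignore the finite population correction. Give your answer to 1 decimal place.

V̂(ȳ_st) = Σ W_h² s_h²/n_h, with W_h = N_h/N and N = 1760:
  stratum Small: (740/1760)²·2687.94²/95 = 13444.8
  stratum Large: (1020/1760)²·3202.14²/147 = 23428.2
V̂(ȳ_st) = 36872.9
SE(ȳ_st) = √36872.9 = 192.023

SE(ȳ_st) ≈ 192.0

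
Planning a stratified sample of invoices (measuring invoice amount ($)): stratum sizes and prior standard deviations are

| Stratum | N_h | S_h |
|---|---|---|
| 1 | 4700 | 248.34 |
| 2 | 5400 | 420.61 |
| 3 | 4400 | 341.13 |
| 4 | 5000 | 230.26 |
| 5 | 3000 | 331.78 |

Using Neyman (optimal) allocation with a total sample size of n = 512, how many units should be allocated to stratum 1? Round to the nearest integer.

Neyman allocation: n_h = n · N_h S_h / Σ N_i S_i, with n = 512.
  stratum 1: N_h·S_h = 4700·248.34 = 1167198.00
  stratum 2: N_h·S_h = 5400·420.61 = 2271294.00
  stratum 3: N_h·S_h = 4400·341.13 = 1500972.00
  stratum 4: N_h·S_h = 5000·230.26 = 1151300.00
  stratum 5: N_h·S_h = 3000·331.78 = 995340.00
Σ N_h S_h = 7086104.00
n for stratum 1 = 512·1167198.00/7086104.00 = 84.335 → 84

84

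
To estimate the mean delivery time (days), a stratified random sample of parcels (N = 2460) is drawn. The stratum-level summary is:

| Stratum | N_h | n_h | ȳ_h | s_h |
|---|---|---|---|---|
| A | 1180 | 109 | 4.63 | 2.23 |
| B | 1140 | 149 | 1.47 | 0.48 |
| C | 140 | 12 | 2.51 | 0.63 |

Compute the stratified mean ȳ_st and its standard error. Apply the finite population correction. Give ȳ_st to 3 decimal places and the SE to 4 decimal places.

ȳ_st ≈ 3.045, SE ≈ 0.0996

ȳ_st = Σ W_h ȳ_h = (1180·4.63 + 1140·1.47 + 140·2.51)/2460 = 3.04496
V̂(ȳ_st) = Σ W_h² (1 − n_h/N_h) s_h²/n_h, with W_h = N_h/N and N = 2460:
  stratum A: (1180/2460)²·(1 − 109/1180)·2.23²/109 = 0.00952762
  stratum B: (1140/2460)²·(1 − 149/1140)·0.48²/149 = 0.000288672
  stratum C: (140/2460)²·(1 − 12/140)·0.63²/12 = 9.79417e-05
V̂(ȳ_st) = 0.00991424
SE(ȳ_st) = √0.00991424 = 0.0995703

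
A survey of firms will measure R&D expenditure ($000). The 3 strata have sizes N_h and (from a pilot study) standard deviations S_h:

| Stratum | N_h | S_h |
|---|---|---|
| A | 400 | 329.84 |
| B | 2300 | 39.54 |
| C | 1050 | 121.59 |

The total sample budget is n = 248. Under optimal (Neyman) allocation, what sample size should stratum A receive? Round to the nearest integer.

93

Neyman allocation: n_h = n · N_h S_h / Σ N_i S_i, with n = 248.
  stratum A: N_h·S_h = 400·329.84 = 131936.00
  stratum B: N_h·S_h = 2300·39.54 = 90942.00
  stratum C: N_h·S_h = 1050·121.59 = 127669.50
Σ N_h S_h = 350547.50
n for stratum A = 248·131936.00/350547.50 = 93.340 → 93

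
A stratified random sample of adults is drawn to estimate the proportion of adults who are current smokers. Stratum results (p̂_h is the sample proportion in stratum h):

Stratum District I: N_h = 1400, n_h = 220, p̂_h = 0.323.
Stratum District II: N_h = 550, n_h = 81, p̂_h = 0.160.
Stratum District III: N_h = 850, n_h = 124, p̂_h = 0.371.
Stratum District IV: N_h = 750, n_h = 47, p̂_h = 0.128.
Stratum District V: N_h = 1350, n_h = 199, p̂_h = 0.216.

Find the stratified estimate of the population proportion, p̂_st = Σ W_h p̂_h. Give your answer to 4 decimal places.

p̂_st ≈ 0.2537

N = 4900; stratum weights W_h = N_h/N.
p̂_st = Σ W_h p̂_h = (1400·0.323 + 550·0.160 + 850·0.371 + 750·0.128 + 1350·0.216)/4900 = 0.25370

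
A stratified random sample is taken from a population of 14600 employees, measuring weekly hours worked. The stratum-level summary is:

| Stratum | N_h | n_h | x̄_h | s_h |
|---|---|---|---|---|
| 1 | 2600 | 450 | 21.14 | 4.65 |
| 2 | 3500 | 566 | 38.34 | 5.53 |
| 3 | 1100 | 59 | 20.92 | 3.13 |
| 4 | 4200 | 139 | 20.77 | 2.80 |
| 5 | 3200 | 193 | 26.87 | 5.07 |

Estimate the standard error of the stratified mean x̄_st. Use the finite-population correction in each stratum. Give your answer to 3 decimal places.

V̂(x̄_st) = Σ W_h² (1 − n_h/N_h) s_h²/n_h, with W_h = N_h/N and N = 14600:
  stratum 1: (2600/14600)²·(1 − 450/2600)·4.65²/450 = 0.00126008
  stratum 2: (3500/14600)²·(1 − 566/3500)·5.53²/566 = 0.00260289
  stratum 3: (1100/14600)²·(1 − 59/1100)·3.13²/59 = 0.00089202
  stratum 4: (4200/14600)²·(1 − 139/4200)·2.80²/139 = 0.00451313
  stratum 5: (3200/14600)²·(1 − 193/3200)·5.07²/193 = 0.00601224
V̂(x̄_st) = 0.0152804
SE(x̄_st) = √0.0152804 = 0.123614

SE(x̄_st) ≈ 0.124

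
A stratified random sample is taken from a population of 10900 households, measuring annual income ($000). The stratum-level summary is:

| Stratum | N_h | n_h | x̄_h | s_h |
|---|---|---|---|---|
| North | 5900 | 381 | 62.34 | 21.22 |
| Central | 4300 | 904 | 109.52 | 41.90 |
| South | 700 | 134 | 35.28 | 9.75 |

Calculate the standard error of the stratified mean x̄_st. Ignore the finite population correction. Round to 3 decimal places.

V̂(x̄_st) = Σ W_h² s_h²/n_h, with W_h = N_h/N and N = 10900:
  stratum North: (5900/10900)²·21.22²/381 = 0.346272
  stratum Central: (4300/10900)²·41.90²/904 = 0.302234
  stratum South: (700/10900)²·9.75²/134 = 0.00292582
V̂(x̄_st) = 0.651432
SE(x̄_st) = √0.651432 = 0.807113

SE(x̄_st) ≈ 0.807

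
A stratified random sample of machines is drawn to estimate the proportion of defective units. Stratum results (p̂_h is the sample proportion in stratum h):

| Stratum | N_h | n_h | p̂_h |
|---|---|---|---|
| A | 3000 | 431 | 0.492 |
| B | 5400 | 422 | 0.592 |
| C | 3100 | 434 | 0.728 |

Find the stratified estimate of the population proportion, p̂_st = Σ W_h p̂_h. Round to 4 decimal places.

p̂_st ≈ 0.6026

N = 11500; stratum weights W_h = N_h/N.
p̂_st = Σ W_h p̂_h = (3000·0.492 + 5400·0.592 + 3100·0.728)/11500 = 0.60257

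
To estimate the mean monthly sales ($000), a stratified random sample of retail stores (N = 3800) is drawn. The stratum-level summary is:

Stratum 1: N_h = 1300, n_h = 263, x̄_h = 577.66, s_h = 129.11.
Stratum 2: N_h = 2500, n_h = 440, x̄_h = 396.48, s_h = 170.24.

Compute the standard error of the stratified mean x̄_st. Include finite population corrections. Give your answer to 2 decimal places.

SE(x̄_st) ≈ 5.42

V̂(x̄_st) = Σ W_h² (1 − n_h/N_h) s_h²/n_h, with W_h = N_h/N and N = 3800:
  stratum 1: (1300/3800)²·(1 − 263/1300)·129.11²/263 = 5.91724
  stratum 2: (2500/3800)²·(1 − 440/2500)·170.24²/440 = 23.4915
V̂(x̄_st) = 29.4087
SE(x̄_st) = √29.4087 = 5.42298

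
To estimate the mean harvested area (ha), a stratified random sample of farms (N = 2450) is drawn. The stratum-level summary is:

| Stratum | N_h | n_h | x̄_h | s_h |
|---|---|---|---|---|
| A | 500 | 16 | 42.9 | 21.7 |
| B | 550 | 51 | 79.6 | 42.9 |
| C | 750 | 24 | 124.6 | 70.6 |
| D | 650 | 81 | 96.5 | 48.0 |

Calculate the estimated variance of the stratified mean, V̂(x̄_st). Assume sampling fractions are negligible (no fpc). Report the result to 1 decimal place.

V̂(x̄_st) ≈ 24.5

V̂(x̄_st) = Σ W_h² s_h²/n_h, with W_h = N_h/N and N = 2450:
  stratum A: (500/2450)²·21.7²/16 = 1.22577
  stratum B: (550/2450)²·42.9²/51 = 1.8186
  stratum C: (750/2450)²·70.6²/24 = 19.462
  stratum D: (650/2450)²·48.0²/81 = 2.00213
V̂(x̄_st) = 24.5085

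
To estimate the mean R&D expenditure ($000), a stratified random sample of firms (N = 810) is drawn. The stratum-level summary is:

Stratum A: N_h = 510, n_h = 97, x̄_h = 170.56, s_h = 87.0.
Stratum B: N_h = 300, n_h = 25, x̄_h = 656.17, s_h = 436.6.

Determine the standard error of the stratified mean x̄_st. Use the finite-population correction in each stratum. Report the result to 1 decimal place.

V̂(x̄_st) = Σ W_h² (1 − n_h/N_h) s_h²/n_h, with W_h = N_h/N and N = 810:
  stratum A: (510/810)²·(1 − 97/510)·87.0²/97 = 25.0505
  stratum B: (300/810)²·(1 − 25/300)·436.6²/25 = 958.763
V̂(x̄_st) = 983.814
SE(x̄_st) = √983.814 = 31.3658

SE(x̄_st) ≈ 31.4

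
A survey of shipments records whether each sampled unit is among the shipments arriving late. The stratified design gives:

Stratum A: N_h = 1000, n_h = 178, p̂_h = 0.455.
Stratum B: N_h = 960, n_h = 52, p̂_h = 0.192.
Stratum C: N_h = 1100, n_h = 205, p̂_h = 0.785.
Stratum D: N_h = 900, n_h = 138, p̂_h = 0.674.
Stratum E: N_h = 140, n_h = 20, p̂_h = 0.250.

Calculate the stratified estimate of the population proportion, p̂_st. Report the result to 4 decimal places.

N = 4100; stratum weights W_h = N_h/N.
p̂_st = Σ W_h p̂_h = (1000·0.455 + 960·0.192 + 1100·0.785 + 900·0.674 + 140·0.250)/4100 = 0.52303

p̂_st ≈ 0.5230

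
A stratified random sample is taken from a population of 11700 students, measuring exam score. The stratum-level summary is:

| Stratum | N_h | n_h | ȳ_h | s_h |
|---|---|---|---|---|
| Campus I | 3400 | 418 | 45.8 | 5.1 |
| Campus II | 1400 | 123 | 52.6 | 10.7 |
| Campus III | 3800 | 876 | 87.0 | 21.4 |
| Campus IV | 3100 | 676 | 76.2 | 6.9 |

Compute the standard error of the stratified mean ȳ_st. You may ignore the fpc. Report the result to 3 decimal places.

V̂(ȳ_st) = Σ W_h² s_h²/n_h, with W_h = N_h/N and N = 11700:
  stratum Campus I: (3400/11700)²·5.1²/418 = 0.00525473
  stratum Campus II: (1400/11700)²·10.7²/123 = 0.0133274
  stratum Campus III: (3800/11700)²·21.4²/876 = 0.0551466
  stratum Campus IV: (3100/11700)²·6.9²/676 = 0.00494428
V̂(ȳ_st) = 0.0786731
SE(ȳ_st) = √0.0786731 = 0.280487

SE(ȳ_st) ≈ 0.280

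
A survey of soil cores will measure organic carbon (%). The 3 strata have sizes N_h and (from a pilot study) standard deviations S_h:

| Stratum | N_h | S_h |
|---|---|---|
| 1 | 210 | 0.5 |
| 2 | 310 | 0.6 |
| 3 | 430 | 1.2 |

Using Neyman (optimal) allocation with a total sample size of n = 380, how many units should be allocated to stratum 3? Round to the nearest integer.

243

Neyman allocation: n_h = n · N_h S_h / Σ N_i S_i, with n = 380.
  stratum 1: N_h·S_h = 210·0.5 = 105.00
  stratum 2: N_h·S_h = 310·0.6 = 186.00
  stratum 3: N_h·S_h = 430·1.2 = 516.00
Σ N_h S_h = 807.00
n for stratum 3 = 380·516.00/807.00 = 242.974 → 243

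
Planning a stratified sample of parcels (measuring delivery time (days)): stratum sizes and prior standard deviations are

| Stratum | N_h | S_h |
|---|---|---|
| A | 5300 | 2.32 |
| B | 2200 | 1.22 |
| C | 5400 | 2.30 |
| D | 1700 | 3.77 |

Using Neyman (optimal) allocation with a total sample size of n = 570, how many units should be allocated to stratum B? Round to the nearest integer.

45

Neyman allocation: n_h = n · N_h S_h / Σ N_i S_i, with n = 570.
  stratum A: N_h·S_h = 5300·2.32 = 12296.00
  stratum B: N_h·S_h = 2200·1.22 = 2684.00
  stratum C: N_h·S_h = 5400·2.30 = 12420.00
  stratum D: N_h·S_h = 1700·3.77 = 6409.00
Σ N_h S_h = 33809.00
n for stratum B = 570·2684.00/33809.00 = 45.251 → 45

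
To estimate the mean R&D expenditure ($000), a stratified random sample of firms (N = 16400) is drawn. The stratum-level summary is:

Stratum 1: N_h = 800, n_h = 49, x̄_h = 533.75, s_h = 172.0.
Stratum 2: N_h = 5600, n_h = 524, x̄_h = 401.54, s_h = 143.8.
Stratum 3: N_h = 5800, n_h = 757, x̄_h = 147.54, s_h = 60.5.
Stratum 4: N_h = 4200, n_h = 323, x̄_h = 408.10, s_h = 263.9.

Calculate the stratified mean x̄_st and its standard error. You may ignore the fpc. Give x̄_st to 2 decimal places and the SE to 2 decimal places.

x̄_st = Σ W_h x̄_h = (800·533.75 + 5600·401.54 + 5800·147.54 + 4200·408.10)/16400 = 319.84000
V̂(x̄_st) = Σ W_h² s_h²/n_h, with W_h = N_h/N and N = 16400:
  stratum 1: (800/16400)²·172.0²/49 = 1.43666
  stratum 2: (5600/16400)²·143.8²/524 = 4.60124
  stratum 3: (5800/16400)²·60.5²/757 = 0.60476
  stratum 4: (4200/16400)²·263.9²/323 = 14.1412
V̂(x̄_st) = 20.7839
SE(x̄_st) = √20.7839 = 4.55893

x̄_st ≈ 319.84, SE ≈ 4.56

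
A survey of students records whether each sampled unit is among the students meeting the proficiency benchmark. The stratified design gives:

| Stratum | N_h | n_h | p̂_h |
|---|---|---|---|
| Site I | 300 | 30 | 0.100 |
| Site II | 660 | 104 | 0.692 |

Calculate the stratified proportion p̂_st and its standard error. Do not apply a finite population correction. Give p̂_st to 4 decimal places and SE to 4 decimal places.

N = 960; stratum weights W_h = N_h/N.
p̂_st = Σ W_h p̂_h = (300·0.100 + 660·0.692)/960 = 0.50700
V̂(p̂_st) = Σ W_h² p̂_h(1−p̂_h)/(n_h−1):
  stratum Site I: (300/960)²·0.100·0.900/29 = 0.000303071
  stratum Site II: (660/960)²·0.692·0.308/103 = 0.000978059
V̂(p̂_st) = 0.00128113; SE = √V̂ = 0.0357929

p̂_st ≈ 0.5070, SE ≈ 0.0358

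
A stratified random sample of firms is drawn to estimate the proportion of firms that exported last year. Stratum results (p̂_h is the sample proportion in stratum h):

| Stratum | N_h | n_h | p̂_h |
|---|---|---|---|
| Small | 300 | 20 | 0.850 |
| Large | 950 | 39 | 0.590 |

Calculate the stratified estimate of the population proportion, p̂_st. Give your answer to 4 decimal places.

N = 1250; stratum weights W_h = N_h/N.
p̂_st = Σ W_h p̂_h = (300·0.850 + 950·0.590)/1250 = 0.65240

p̂_st ≈ 0.6524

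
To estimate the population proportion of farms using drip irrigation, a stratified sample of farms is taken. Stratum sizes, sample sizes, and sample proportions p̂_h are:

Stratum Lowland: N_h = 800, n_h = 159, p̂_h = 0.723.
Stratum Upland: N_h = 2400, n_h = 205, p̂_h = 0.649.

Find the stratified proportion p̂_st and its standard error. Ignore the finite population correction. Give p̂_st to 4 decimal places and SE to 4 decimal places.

p̂_st ≈ 0.6675, SE ≈ 0.0266

N = 3200; stratum weights W_h = N_h/N.
p̂_st = Σ W_h p̂_h = (800·0.723 + 2400·0.649)/3200 = 0.66750
V̂(p̂_st) = Σ W_h² p̂_h(1−p̂_h)/(n_h−1):
  stratum Lowland: (800/3200)²·0.723·0.277/158 = 7.92211e-05
  stratum Upland: (2400/3200)²·0.649·0.351/204 = 0.000628122
V̂(p̂_st) = 0.000707343; SE = √V̂ = 0.0265959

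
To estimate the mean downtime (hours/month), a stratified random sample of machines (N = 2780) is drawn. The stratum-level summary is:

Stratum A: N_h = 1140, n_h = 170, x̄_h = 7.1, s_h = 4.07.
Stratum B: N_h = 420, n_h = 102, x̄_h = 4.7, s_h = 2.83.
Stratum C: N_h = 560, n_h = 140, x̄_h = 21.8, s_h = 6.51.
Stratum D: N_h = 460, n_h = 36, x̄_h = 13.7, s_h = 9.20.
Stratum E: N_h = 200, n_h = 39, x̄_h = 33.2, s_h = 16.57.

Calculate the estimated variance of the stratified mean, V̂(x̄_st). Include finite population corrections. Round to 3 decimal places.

V̂(x̄_st) ≈ 0.113

V̂(x̄_st) = Σ W_h² (1 − n_h/N_h) s_h²/n_h, with W_h = N_h/N and N = 2780:
  stratum A: (1140/2780)²·(1 − 170/1140)·4.07²/170 = 0.0139421
  stratum B: (420/2780)²·(1 − 102/420)·2.83²/102 = 0.00135694
  stratum C: (560/2780)²·(1 − 140/560)·6.51²/140 = 0.00921259
  stratum D: (460/2780)²·(1 − 36/460)·9.20²/36 = 0.0593345
  stratum E: (200/2780)²·(1 − 39/200)·16.57²/39 = 0.0293323
V̂(x̄_st) = 0.113178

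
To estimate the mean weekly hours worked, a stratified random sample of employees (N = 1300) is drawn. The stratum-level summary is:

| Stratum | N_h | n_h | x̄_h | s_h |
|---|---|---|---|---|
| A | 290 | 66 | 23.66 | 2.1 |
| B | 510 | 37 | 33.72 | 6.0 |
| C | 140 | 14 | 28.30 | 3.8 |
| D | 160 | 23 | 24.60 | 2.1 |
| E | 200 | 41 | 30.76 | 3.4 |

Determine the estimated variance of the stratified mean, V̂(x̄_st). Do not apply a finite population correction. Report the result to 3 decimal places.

V̂(x̄_st) = Σ W_h² s_h²/n_h, with W_h = N_h/N and N = 1300:
  stratum A: (290/1300)²·2.1²/66 = 0.00332509
  stratum B: (510/1300)²·6.0²/37 = 0.149746
  stratum C: (140/1300)²·3.8²/14 = 0.0119621
  stratum D: (160/1300)²·2.1²/23 = 0.00290445
  stratum E: (200/1300)²·3.4²/41 = 0.0066734
V̂(x̄_st) = 0.174611

V̂(x̄_st) ≈ 0.175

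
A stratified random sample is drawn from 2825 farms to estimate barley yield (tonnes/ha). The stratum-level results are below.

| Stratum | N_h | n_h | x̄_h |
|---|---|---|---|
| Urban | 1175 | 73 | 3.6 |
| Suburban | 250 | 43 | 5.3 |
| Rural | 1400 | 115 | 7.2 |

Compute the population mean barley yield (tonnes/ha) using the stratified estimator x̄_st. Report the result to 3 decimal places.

x̄_st ≈ 5.535

N = Σ N_h = 2825. Stratum weights W_h = N_h/N.
x̄_st = (1175·3.6 + 250·5.3 + 1400·7.2) / 2825 = 5.53451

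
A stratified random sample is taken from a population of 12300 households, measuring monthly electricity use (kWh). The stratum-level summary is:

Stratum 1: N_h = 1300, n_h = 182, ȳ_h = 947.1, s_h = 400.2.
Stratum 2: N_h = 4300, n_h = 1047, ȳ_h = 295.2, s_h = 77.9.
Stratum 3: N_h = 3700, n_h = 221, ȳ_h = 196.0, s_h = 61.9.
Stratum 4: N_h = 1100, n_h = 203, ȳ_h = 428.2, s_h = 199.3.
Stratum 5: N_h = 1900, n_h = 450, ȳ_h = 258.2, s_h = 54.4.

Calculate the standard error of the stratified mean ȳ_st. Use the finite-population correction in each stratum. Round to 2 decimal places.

V̂(ȳ_st) = Σ W_h² (1 − n_h/N_h) s_h²/n_h, with W_h = N_h/N and N = 12300:
  stratum 1: (1300/12300)²·(1 − 182/1300)·400.2²/182 = 8.45391
  stratum 2: (4300/12300)²·(1 − 1047/4300)·77.9²/1047 = 0.535884
  stratum 3: (3700/12300)²·(1 − 221/3700)·61.9²/221 = 1.47515
  stratum 4: (1100/12300)²·(1 − 203/1100)·199.3²/203 = 1.27613
  stratum 5: (1900/12300)²·(1 − 450/1900)·54.4²/450 = 0.119756
V̂(ȳ_st) = 11.8608
SE(ȳ_st) = √11.8608 = 3.44395

SE(ȳ_st) ≈ 3.44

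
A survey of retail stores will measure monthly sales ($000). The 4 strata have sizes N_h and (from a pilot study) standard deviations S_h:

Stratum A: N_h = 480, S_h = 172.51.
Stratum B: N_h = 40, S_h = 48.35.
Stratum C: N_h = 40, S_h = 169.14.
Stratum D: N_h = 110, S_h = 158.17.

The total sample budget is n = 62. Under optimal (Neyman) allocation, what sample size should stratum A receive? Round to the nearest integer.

47

Neyman allocation: n_h = n · N_h S_h / Σ N_i S_i, with n = 62.
  stratum A: N_h·S_h = 480·172.51 = 82804.80
  stratum B: N_h·S_h = 40·48.35 = 1934.00
  stratum C: N_h·S_h = 40·169.14 = 6765.60
  stratum D: N_h·S_h = 110·158.17 = 17398.70
Σ N_h S_h = 108903.10
n for stratum A = 62·82804.80/108903.10 = 47.142 → 47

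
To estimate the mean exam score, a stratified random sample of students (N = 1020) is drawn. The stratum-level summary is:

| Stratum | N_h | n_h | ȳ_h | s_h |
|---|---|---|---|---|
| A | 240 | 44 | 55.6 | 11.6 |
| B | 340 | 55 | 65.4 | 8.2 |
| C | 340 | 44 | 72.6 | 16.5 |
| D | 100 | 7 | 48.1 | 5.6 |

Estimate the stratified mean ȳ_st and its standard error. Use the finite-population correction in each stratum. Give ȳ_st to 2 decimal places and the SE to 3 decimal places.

ȳ_st = Σ W_h ȳ_h = (240·55.6 + 340·65.4 + 340·72.6 + 100·48.1)/1020 = 63.79804
V̂(ȳ_st) = Σ W_h² (1 − n_h/N_h) s_h²/n_h, with W_h = N_h/N and N = 1020:
  stratum A: (240/1020)²·(1 − 44/240)·11.6²/44 = 0.138271
  stratum B: (340/1020)²·(1 − 55/340)·8.2²/55 = 0.113865
  stratum C: (340/1020)²·(1 − 44/340)·16.5²/44 = 0.598529
  stratum D: (100/1020)²·(1 − 7/100)·5.6²/7 = 0.0400461
V̂(ȳ_st) = 0.890711
SE(ȳ_st) = √0.890711 = 0.943775

ȳ_st ≈ 63.80, SE ≈ 0.944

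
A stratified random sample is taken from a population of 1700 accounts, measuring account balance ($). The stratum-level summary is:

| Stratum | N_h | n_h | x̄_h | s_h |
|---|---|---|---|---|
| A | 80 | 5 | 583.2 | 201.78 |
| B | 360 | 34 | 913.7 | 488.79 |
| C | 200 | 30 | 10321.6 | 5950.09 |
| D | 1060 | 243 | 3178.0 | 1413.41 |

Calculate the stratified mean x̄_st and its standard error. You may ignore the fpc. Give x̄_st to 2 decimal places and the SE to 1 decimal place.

x̄_st = Σ W_h x̄_h = (80·583.2 + 360·913.7 + 200·10321.6 + 1060·3178.0)/1700 = 3416.81647
V̂(x̄_st) = Σ W_h² s_h²/n_h, with W_h = N_h/N and N = 1700:
  stratum A: (80/1700)²·201.78²/5 = 18.033
  stratum B: (360/1700)²·488.79²/34 = 315.118
  stratum C: (200/1700)²·5950.09²/30 = 16333.8
  stratum D: (1060/1700)²·1413.41²/243 = 3196.27
V̂(x̄_st) = 19863.3
SE(x̄_st) = √19863.3 = 140.937

x̄_st ≈ 3416.82, SE ≈ 140.9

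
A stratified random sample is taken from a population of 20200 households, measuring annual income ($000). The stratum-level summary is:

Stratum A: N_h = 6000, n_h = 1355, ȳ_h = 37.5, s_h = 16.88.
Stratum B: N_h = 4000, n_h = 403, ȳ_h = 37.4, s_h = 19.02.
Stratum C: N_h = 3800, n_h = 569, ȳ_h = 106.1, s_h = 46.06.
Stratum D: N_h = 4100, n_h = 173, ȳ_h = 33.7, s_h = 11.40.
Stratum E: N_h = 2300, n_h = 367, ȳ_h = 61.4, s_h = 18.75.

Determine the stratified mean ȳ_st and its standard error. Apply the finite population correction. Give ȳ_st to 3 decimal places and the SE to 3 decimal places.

ȳ_st ≈ 52.335, SE ≈ 0.445

ȳ_st = Σ W_h ȳ_h = (6000·37.5 + 4000·37.4 + 3800·106.1 + 4100·33.7 + 2300·61.4)/20200 = 52.33515
V̂(ȳ_st) = Σ W_h² (1 − n_h/N_h) s_h²/n_h, with W_h = N_h/N and N = 20200:
  stratum A: (6000/20200)²·(1 − 1355/6000)·16.88²/1355 = 0.0143628
  stratum B: (4000/20200)²·(1 − 403/4000)·19.02²/403 = 0.0316529
  stratum C: (3800/20200)²·(1 − 569/3800)·46.06²/569 = 0.11219
  stratum D: (4100/20200)²·(1 − 173/4100)·11.40²/173 = 0.0296419
  stratum E: (2300/20200)²·(1 − 367/2300)·18.75²/367 = 0.0104374
V̂(ȳ_st) = 0.198285
SE(ȳ_st) = √0.198285 = 0.445292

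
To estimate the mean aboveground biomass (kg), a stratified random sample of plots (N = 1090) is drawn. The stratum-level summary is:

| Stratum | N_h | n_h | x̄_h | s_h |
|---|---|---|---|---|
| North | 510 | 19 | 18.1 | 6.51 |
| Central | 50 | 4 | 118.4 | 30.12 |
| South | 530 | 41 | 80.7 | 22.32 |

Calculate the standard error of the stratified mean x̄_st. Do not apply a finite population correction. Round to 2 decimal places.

SE(x̄_st) ≈ 1.96

V̂(x̄_st) = Σ W_h² s_h²/n_h, with W_h = N_h/N and N = 1090:
  stratum North: (510/1090)²·6.51²/19 = 0.48831
  stratum Central: (50/1090)²·30.12²/4 = 0.47724
  stratum South: (530/1090)²·22.32²/41 = 2.87279
V̂(x̄_st) = 3.83834
SE(x̄_st) = √3.83834 = 1.95917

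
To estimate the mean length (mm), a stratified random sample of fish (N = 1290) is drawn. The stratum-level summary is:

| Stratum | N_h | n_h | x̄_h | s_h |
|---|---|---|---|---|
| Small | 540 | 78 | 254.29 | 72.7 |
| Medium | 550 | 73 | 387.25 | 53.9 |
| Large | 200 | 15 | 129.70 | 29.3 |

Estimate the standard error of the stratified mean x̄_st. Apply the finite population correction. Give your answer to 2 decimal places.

SE(x̄_st) ≈ 4.21

V̂(x̄_st) = Σ W_h² (1 − n_h/N_h) s_h²/n_h, with W_h = N_h/N and N = 1290:
  stratum Small: (540/1290)²·(1 − 78/540)·72.7²/78 = 10.1585
  stratum Medium: (550/1290)²·(1 − 73/550)·53.9²/73 = 6.27417
  stratum Large: (200/1290)²·(1 − 15/200)·29.3²/15 = 1.27252
V̂(x̄_st) = 17.7052
SE(x̄_st) = √17.7052 = 4.20776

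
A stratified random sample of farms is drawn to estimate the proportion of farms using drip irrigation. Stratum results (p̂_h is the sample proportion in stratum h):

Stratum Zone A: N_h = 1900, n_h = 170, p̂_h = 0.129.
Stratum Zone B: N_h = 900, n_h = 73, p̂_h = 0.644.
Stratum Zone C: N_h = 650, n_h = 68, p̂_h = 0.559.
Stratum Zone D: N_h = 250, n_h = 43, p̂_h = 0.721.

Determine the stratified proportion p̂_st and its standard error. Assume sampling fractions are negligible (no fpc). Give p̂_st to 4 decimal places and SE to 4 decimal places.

p̂_st ≈ 0.3698, SE ≈ 0.0223

N = 3700; stratum weights W_h = N_h/N.
p̂_st = Σ W_h p̂_h = (1900·0.129 + 900·0.644 + 650·0.559 + 250·0.721)/3700 = 0.36981
V̂(p̂_st) = Σ W_h² p̂_h(1−p̂_h)/(n_h−1):
  stratum Zone A: (1900/3700)²·0.129·0.871/169 = 0.000175317
  stratum Zone B: (900/3700)²·0.644·0.356/72 = 0.000188402
  stratum Zone C: (650/3700)²·0.559·0.441/67 = 0.000113553
  stratum Zone D: (250/3700)²·0.721·0.279/42 = 2.18659e-05
V̂(p̂_st) = 0.000499138; SE = √V̂ = 0.0223414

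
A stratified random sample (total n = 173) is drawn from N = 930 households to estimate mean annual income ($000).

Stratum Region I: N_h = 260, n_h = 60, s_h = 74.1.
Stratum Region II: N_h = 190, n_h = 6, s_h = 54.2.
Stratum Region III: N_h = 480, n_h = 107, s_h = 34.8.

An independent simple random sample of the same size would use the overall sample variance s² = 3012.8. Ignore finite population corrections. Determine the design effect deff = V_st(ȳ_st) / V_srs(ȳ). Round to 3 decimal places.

V̂(ȳ_st) = Σ W_h² s_h²/n_h, with W_h = N_h/N and N = 930:
  stratum Region I: (260/930)²·74.1²/60 = 7.15263
  stratum Region II: (190/930)²·54.2²/6 = 20.4357
  stratum Region III: (480/930)²·34.8²/107 = 3.01503
V_st = 30.6033
V_srs = s²/n = 3012.8/173 = 17.415
deff = V_st / V_srs = 30.6033/17.415 = 1.7573

deff ≈ 1.757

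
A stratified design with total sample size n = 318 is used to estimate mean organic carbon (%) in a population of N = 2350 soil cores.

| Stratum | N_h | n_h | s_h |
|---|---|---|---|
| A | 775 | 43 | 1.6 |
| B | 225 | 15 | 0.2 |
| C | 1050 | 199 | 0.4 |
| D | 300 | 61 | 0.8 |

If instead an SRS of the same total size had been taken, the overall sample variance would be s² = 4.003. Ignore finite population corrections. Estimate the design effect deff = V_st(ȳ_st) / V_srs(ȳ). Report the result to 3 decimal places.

deff ≈ 0.543

V̂(ȳ_st) = Σ W_h² s_h²/n_h, with W_h = N_h/N and N = 2350:
  stratum A: (775/2350)²·1.6²/43 = 0.00647499
  stratum B: (225/2350)²·0.2²/15 = 2.44455e-05
  stratum C: (1050/2350)²·0.4²/199 = 0.000160513
  stratum D: (300/2350)²·0.8²/61 = 0.000170985
V_st = 0.00683093
V_srs = s²/n = 4.003/318 = 0.0125881
deff = V_st / V_srs = 0.00683093/0.0125881 = 0.5427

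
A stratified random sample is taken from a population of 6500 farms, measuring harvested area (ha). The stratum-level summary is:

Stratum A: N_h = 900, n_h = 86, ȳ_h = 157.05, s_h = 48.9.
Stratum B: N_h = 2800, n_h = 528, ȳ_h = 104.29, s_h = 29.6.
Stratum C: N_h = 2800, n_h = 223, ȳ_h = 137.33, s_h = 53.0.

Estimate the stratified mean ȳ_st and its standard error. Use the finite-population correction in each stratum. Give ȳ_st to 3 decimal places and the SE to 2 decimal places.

ȳ_st = Σ W_h ȳ_h = (900·157.05 + 2800·104.29 + 2800·137.33)/6500 = 125.82785
V̂(ȳ_st) = Σ W_h² (1 − n_h/N_h) s_h²/n_h, with W_h = N_h/N and N = 6500:
  stratum A: (900/6500)²·(1 − 86/900)·48.9²/86 = 0.482125
  stratum B: (2800/6500)²·(1 − 528/2800)·29.6²/528 = 0.249856
  stratum C: (2800/6500)²·(1 − 223/2800)·53.0²/223 = 2.15126
V̂(ȳ_st) = 2.88324
SE(ȳ_st) = √2.88324 = 1.69801

ȳ_st ≈ 125.828, SE ≈ 1.70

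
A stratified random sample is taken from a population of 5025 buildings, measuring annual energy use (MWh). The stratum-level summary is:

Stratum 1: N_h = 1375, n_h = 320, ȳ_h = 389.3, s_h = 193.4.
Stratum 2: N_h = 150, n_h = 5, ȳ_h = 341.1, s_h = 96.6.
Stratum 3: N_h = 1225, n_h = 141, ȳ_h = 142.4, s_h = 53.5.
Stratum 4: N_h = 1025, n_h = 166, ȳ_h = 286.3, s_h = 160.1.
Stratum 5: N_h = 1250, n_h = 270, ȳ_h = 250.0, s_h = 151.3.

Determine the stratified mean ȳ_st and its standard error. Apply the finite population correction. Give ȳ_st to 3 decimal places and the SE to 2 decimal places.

ȳ_st = Σ W_h ȳ_h = (1375·389.3 + 150·341.1 + 1225·142.4 + 1025·286.3 + 1250·250.0)/5025 = 272.00995
V̂(ȳ_st) = Σ W_h² (1 − n_h/N_h) s_h²/n_h, with W_h = N_h/N and N = 5025:
  stratum 1: (1375/5025)²·(1 − 320/1375)·193.4²/320 = 6.715
  stratum 2: (150/5025)²·(1 − 5/150)·96.6²/5 = 1.60758
  stratum 3: (1225/5025)²·(1 − 141/1225)·53.5²/141 = 1.06753
  stratum 4: (1025/5025)²·(1 − 166/1025)·160.1²/166 = 5.38418
  stratum 5: (1250/5025)²·(1 − 270/1250)·151.3²/270 = 4.11318
V̂(ȳ_st) = 18.8875
SE(ȳ_st) = √18.8875 = 4.34597

ȳ_st ≈ 272.010, SE ≈ 4.35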